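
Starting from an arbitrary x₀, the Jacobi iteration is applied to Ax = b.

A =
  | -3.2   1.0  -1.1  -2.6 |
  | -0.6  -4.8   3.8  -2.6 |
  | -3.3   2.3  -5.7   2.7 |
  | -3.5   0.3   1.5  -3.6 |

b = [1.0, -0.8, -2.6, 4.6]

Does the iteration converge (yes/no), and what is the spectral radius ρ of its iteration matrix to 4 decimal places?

no, ρ = 1.2157

A = D + L + U where D = diag(-3.2, -4.8, -5.7, -3.6).
T_J = -D⁻¹(L+U): T[1,2] = -(3.8)/(-4.8) = +0.7917; T[1,1] = 0.
  T[0,:] = [+0.0000 +0.3125 -0.3438 -0.8125]
  T[1,:] = [-0.1250 +0.0000 +0.7917 -0.5417]
  T[2,:] = [-0.5789 +0.4035 +0.0000 +0.4737]
  T[3,:] = [-0.9722 +0.0833 +0.4167 +0.0000]
|eigenvalues of T|: 1.2157, 0.8318, 0.8318, 0.3947.
spectral radius ρ = 1.2157; 1.2157 > 1 ⇒ diverges.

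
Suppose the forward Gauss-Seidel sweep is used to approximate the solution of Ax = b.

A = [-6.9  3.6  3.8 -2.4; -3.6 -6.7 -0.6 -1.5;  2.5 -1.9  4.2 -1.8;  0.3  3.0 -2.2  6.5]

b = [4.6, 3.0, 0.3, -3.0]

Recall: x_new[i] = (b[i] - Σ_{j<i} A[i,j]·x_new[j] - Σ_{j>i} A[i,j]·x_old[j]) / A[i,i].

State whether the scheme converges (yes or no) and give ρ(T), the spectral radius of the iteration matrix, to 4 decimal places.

A = D + L + U where D = diag(-6.9, -6.7, 4.2, 6.5).
GS T = -(D+L)⁻¹U: row 0 first, T[0,2] = -(3.8)/(-6.9) = +0.5507; later rows by forward substitution.
  T[0,:] = [+0.0000 +0.5217 +0.5507 -0.3478]
  T[1,:] = [+0.0000 -0.2803 -0.3855 -0.0370]
  T[2,:] = [+0.0000 -0.4374 -0.5022 +0.6189]
  T[3,:] = [+0.0000 -0.0427 -0.0175 +0.2426]
moduli |λ_i(T)| = 0.7992, 0.2637, 0.0044, 0.0000.
spectral radius ρ = 0.7992; 0.7992 < 1, so it converges for any x₀.

yes, ρ = 0.7992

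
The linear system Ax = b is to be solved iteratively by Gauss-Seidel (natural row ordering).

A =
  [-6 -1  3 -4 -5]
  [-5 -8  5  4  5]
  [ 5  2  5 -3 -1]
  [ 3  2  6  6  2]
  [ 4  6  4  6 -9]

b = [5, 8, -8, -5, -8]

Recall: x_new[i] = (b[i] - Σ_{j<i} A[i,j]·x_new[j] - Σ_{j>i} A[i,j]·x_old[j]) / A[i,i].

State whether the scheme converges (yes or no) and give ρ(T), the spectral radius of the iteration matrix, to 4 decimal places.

Diagonal D = diag(-6, -8, 5, 6, -9); L, U strict lower/upper.
Gauss-Seidel: T = -(D+L)⁻¹U, row 0 first, T[0,3] = -(-4)/(-6) = -0.6667; later rows by forward substitution.
  T[0,:] = [+0.0000  -0.1667  +0.5000  -0.6667  -0.8333]
  T[1,:] = [+0.0000  +0.1042  +0.3125  +0.9167  +1.1458]
  T[2,:] = [+0.0000  +0.1250  -0.6250  +0.9000  +0.5750]
  T[3,:] = [+0.0000  -0.0764  +0.2708  -0.8722  -0.8736]
  T[4,:] = [+0.0000  -0.0000  +0.3333  +0.1333  +0.0667]
eigenvalue magnitudes: 1.3646, 0.2586, 0.2586, 0.1015, 0.0000.
ρ = 1.3646; 1.3646 > 1 ⇒ diverges.

no, ρ = 1.3646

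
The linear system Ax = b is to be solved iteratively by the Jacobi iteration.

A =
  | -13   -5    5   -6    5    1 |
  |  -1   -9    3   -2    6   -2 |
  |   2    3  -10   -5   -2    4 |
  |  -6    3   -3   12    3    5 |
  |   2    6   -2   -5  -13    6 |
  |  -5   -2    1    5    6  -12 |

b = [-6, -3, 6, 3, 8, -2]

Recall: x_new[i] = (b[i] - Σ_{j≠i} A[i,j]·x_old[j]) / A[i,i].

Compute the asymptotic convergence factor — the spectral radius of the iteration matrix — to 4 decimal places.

1.1777

Diagonal D = diag(-13, -9, -10, 12, -13, -12); L, U strict lower/upper.
Jacobi: T = -D⁻¹(L+U), T[4,5] = -(6)/(-13) = +0.4615; T[4,4] = 0.
  T[0,:] = [+0.0000 -0.3846 +0.3846 -0.4615 +0.3846 +0.0769]
  T[1,:] = [-0.1111 +0.0000 +0.3333 -0.2222 +0.6667 -0.2222]
  T[2,:] = [+0.2000 +0.3000 +0.0000 -0.5000 -0.2000 +0.4000]
  T[3,:] = [+0.5000 -0.2500 +0.2500 +0.0000 -0.2500 -0.4167]
  T[4,:] = [+0.1538 +0.4615 -0.1538 -0.3846 +0.0000 +0.4615]
  T[5,:] = [-0.4167 -0.1667 +0.0833 +0.4167 +0.5000 +0.0000]
|λ(T)| sorted: 1.1777, 0.7001, 0.6864, 0.6864, 0.1984, 0.0932.
spectral radius ρ = 1.1777; 1.1777 > 1 ⇒ diverges.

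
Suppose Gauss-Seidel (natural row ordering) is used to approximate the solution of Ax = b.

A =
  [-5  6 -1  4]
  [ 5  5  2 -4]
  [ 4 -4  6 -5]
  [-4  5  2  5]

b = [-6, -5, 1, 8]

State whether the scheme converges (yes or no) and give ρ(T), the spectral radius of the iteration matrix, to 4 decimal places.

no, ρ = 1.4751

A = D + L + U where D = diag(-5, 5, 6, 5).
GS T = -(D+L)⁻¹U: row 0 first, T[0,2] = -(-1)/(-5) = -0.2000; later rows by forward substitution.
  T[0,:] = [+0.0000  +1.2000  -0.2000  +0.8000]
  T[1,:] = [+0.0000  -1.2000  -0.2000  +0.0000]
  T[2,:] = [+0.0000  -1.6000  +0.0000  +0.3000]
  T[3,:] = [+0.0000  +2.8000  +0.0400  +0.5200]
eigenvalue magnitudes: 1.4751, 0.4658, 0.4658, 0.0000.
ρ(T) = max|λ| = 1.4751; 1.4751 > 1, so it fails to converge.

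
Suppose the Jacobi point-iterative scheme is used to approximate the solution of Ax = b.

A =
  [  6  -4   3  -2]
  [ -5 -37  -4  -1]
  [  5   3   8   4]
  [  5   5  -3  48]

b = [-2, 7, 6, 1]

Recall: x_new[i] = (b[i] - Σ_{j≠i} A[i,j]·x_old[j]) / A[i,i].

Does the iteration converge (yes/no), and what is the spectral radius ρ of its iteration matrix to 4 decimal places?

A = D + L + U where D = diag(6, -37, 8, 48).
Jacobi T = -D⁻¹(L+U): T[3,1] = -(5)/(48) = -0.1042; T[3,3] = 0.
  T[0,:] = [+0.0000  +0.6667  -0.5000  +0.3333]
  T[1,:] = [-0.1351  +0.0000  -0.1081  -0.0270]
  T[2,:] = [-0.6250  -0.3750  +0.0000  -0.5000]
  T[3,:] = [-0.1042  -0.1042  +0.0625  +0.0000]
|roots of det(T-λI)|: 0.4752, 0.3619, 0.1916, 0.0783.
ρ(T) = max|λ| = 0.4752; 0.4752 < 1: convergent.

yes, ρ = 0.4752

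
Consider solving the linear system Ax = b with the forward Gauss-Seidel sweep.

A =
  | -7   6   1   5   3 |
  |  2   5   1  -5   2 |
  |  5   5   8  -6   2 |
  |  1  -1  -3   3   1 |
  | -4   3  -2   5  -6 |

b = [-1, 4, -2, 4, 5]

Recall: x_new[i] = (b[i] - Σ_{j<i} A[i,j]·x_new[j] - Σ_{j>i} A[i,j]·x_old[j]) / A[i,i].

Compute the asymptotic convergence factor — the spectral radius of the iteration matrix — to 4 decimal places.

Split A = D + L + U, D = diag(-7, 5, 8, 3, -6).
Gauss-Seidel: T = -(D+L)⁻¹U, row 0 first, T[0,4] = -(3)/(-7) = +0.4286; later rows by forward substitution.
  T[0,:] = [+0.0000 +0.8571 +0.1429 +0.7143 +0.4286]
  T[1,:] = [+0.0000 -0.3429 -0.2571 +0.7143 -0.5714]
  T[2,:] = [+0.0000 -0.3214 +0.0714 -0.1429 -0.1607]
  T[3,:] = [+0.0000 -0.7214 -0.0619 -0.1429 -0.8274]
  T[4,:] = [+0.0000 -1.2369 -0.2992 -0.1905 -1.2073]
eigenvalue magnitudes: 1.5379, 0.4268, 0.2086, 0.2086, 0.0000.
ρ = 1.5379; 1.5379 > 1, so it fails to converge.

1.5379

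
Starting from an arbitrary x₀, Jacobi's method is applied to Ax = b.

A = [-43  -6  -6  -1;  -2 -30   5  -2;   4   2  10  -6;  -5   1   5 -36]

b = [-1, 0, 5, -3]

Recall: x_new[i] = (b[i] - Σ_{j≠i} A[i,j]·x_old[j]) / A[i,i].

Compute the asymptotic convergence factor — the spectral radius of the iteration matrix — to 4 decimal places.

Split A = D + L + U, D = diag(-43, -30, 10, -36).
T_J = -D⁻¹(L+U): T[2,1] = -(2)/(10) = -0.2000; T[2,2] = 0.
  T[0,:] = [+0.0000, -0.1395, -0.1395, -0.0233]
  T[1,:] = [-0.0667, +0.0000, +0.1667, -0.0667]
  T[2,:] = [-0.4000, -0.2000, +0.0000, +0.6000]
  T[3,:] = [-0.1389, +0.0278, +0.1389, +0.0000]
eigenvalue magnitudes: 0.4238, 0.1804, 0.1804, 0.0921.
ρ(T) = max|λ| = 0.4238; 0.4238 < 1, so it converges for any x₀.

0.4238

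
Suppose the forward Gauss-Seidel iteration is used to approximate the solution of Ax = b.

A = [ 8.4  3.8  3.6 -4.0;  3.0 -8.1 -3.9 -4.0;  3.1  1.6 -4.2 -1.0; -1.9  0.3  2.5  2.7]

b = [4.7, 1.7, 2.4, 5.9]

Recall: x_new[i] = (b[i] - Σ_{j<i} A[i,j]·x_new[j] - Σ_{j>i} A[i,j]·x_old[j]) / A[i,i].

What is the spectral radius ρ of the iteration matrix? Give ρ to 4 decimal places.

Split A = D + L + U, D = diag(8.4, -8.1, -4.2, 2.7).
Gauss-Seidel: T = -(D+L)⁻¹U, row 0 first, T[0,3] = -(-4)/(8.4) = +0.4762; later rows by forward substitution.
  T[0,:] = [+0.0000 -0.4524 -0.4286 +0.4762]
  T[1,:] = [+0.0000 -0.1675 -0.6402 -0.3175]
  T[2,:] = [+0.0000 -0.3977 -0.5602 -0.0076]
  T[3,:] = [+0.0000 +0.0685 +0.2883 +0.3774]
eigenvalue magnitudes: 0.8709, 0.4210, 0.0995, 0.0000.
ρ(T) = max|λ| = 0.8709; 0.8709 < 1, so it converges for any x₀.

0.8709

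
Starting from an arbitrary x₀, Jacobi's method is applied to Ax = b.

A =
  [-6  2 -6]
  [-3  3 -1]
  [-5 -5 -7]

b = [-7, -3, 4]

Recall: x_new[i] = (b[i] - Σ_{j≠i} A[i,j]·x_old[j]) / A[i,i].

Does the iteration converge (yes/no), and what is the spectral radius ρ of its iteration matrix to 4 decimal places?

no, ρ = 1.1640

Split A = D + L + U, D = diag(-6, 3, -7).
Jacobi T = -D⁻¹(L+U): T[0,2] = -(-6)/(-6) = -1.0000; T[0,0] = 0.
  T[0,:] = [+0.0000 +0.3333 -1.0000]
  T[1,:] = [+1.0000 +0.0000 +0.3333]
  T[2,:] = [-0.7143 -0.7143 +0.0000]
eigenvalue magnitudes: 1.1640, 0.7385, 0.7385.
ρ = 1.1640; 1.1640 > 1 ⇒ diverges.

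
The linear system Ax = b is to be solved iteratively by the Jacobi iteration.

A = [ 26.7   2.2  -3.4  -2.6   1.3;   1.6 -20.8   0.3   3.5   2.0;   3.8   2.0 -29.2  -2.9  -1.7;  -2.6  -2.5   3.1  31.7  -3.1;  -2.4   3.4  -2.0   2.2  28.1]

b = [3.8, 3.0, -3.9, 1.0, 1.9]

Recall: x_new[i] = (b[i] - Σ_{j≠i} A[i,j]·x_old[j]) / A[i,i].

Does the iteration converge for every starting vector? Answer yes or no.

yes

Write A = D+L+U with D = diag(26.7, -20.8, -29.2, 31.7, 28.1).
Jacobi: T = -D⁻¹(L+U), T[2,0] = -(3.8)/(-29.2) = +0.1301; T[2,2] = 0.
  T[0,:] = [+0.0000 -0.0824 +0.1273 +0.0974 -0.0487]
  T[1,:] = [+0.0769 +0.0000 +0.0144 +0.1683 +0.0962]
  T[2,:] = [+0.1301 +0.0685 +0.0000 -0.0993 -0.0582]
  T[3,:] = [+0.0820 +0.0789 -0.0978 +0.0000 +0.0978]
  T[4,:] = [+0.0854 -0.1210 +0.0712 -0.0783 +0.0000]
eigenvalue magnitudes: 0.2390, 0.1689, 0.1689, 0.1188, 0.0023.
ρ = 0.2390; 0.2390 < 1: convergent.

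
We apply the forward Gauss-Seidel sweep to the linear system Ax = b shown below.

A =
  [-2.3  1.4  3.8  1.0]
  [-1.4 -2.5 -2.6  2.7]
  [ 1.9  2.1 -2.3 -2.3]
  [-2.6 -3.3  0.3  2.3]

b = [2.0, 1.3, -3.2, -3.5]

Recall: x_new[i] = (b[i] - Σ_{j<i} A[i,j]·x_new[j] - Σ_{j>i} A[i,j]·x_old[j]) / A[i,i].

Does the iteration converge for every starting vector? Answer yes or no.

Let D = diag(-2.3, -2.5, -2.3, 2.3); L, U the strict triangles.
T_GS = -(D+L)⁻¹U: row 0 first, T[0,2] = -(3.8)/(-2.3) = +1.6522; later rows by forward substitution.
  T[0,:] = [+0.0000 +0.6087 +1.6522 +0.4348]
  T[1,:] = [+0.0000 -0.3409 -1.9652 +0.8365]
  T[2,:] = [+0.0000 +0.1916 -0.4295 +0.1229]
  T[3,:] = [+0.0000 +0.1740 -0.8960 +1.6757]
moduli |λ_i(T)| = 1.6531, 0.6579, 0.6579, 0.0000.
spectral radius ρ = 1.6531; 1.6531 > 1: divergent.

no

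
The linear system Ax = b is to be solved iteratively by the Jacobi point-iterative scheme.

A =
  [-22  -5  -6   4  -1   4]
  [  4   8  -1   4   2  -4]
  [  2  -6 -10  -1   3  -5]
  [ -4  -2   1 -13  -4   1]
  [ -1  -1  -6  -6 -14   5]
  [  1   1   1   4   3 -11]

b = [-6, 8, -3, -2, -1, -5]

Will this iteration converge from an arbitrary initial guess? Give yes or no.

yes

Split A = D + L + U, D = diag(-22, 8, -10, -13, -14, -11).
T_J = -D⁻¹(L+U): T[0,2] = -(-6)/(-22) = -0.2727; T[0,0] = 0.
  T[0,:] = [+0.0000, -0.2273, -0.2727, +0.1818, -0.0455, +0.1818]
  T[1,:] = [-0.5000, +0.0000, +0.1250, -0.5000, -0.2500, +0.5000]
  T[2,:] = [+0.2000, -0.6000, +0.0000, -0.1000, +0.3000, -0.5000]
  T[3,:] = [-0.3077, -0.1538, +0.0769, +0.0000, -0.3077, +0.0769]
  T[4,:] = [-0.0714, -0.0714, -0.4286, -0.4286, +0.0000, +0.3571]
  T[5,:] = [+0.0909, +0.0909, +0.0909, +0.3636, +0.2727, +0.0000]
|roots of det(T-λI)|: 0.8872, 0.5964, 0.5964, 0.4379, 0.1688, 0.1688.
ρ(T) = max|λ| = 0.8872; 0.8872 < 1: convergent.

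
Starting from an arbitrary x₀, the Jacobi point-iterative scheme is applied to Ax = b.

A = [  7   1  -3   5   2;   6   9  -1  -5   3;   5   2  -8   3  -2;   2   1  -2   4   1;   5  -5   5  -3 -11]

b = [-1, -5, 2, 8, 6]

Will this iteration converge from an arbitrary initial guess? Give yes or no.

no

Let D = diag(7, 9, -8, 4, -11); L, U the strict triangles.
Jacobi T = -D⁻¹(L+U): T[4,1] = -(-5)/(-11) = -0.4545; T[4,4] = 0.
  T[0,:] = [+0.0000 -0.1429 +0.4286 -0.7143 -0.2857]
  T[1,:] = [-0.6667 +0.0000 +0.1111 +0.5556 -0.3333]
  T[2,:] = [+0.6250 +0.2500 +0.0000 +0.3750 -0.2500]
  T[3,:] = [-0.5000 -0.2500 +0.5000 +0.0000 -0.2500]
  T[4,:] = [+0.4545 -0.4545 +0.4545 -0.2727 +0.0000]
|λ(T)| sorted: 1.1494, 0.5918, 0.5722, 0.5722, 0.1535.
spectral radius ρ = 1.1494; 1.1494 > 1: divergent.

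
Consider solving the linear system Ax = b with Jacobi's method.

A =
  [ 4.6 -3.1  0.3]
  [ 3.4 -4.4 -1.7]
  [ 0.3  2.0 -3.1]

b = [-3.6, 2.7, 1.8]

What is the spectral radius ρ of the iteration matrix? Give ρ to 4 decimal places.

0.6010

Let D = diag(4.6, -4.4, -3.1); L, U the strict triangles.
Jacobi: T = -D⁻¹(L+U), T[2,0] = -(0.3)/(-3.1) = +0.0968; T[2,2] = 0.
  T[0,:] = [+0.0000  +0.6739  -0.0652]
  T[1,:] = [+0.7727  +0.0000  -0.3864]
  T[2,:] = [+0.0968  +0.6452  +0.0000]
|eigenvalues of T|: 0.6010, 0.3099, 0.3099.
ρ(T) = max|λ| = 0.6010; 0.6010 < 1, so it converges for any x₀.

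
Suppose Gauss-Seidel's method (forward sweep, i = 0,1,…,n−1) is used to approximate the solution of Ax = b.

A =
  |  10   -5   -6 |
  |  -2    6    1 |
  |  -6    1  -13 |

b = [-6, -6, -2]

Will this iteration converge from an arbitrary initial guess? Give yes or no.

yes

Write A = D+L+U with D = diag(10, 6, -13).
T_GS = -(D+L)⁻¹U: row 0 first, T[0,1] = -(-5)/(10) = +0.5000; later rows by forward substitution.
  T[0,:] = [+0.0000  +0.5000  +0.6000]
  T[1,:] = [+0.0000  +0.1667  +0.0333]
  T[2,:] = [+0.0000  -0.2179  -0.2744]
|λ(T)| sorted: 0.2572, 0.1495, 0.0000.
ρ(T) = max|λ| = 0.2572; 0.2572 < 1 ⇒ converges.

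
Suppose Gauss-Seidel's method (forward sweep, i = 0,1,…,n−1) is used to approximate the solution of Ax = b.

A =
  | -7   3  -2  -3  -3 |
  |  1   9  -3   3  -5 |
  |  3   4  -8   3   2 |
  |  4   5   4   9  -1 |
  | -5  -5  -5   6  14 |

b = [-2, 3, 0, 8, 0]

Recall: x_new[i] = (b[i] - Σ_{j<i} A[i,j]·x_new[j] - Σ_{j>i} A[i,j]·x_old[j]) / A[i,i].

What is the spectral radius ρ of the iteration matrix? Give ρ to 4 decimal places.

0.9390

Let D = diag(-7, 9, -8, 9, 14); L, U the strict triangles.
Gauss-Seidel: T = -(D+L)⁻¹U, row 0 first, T[0,1] = -(3)/(-7) = +0.4286; later rows by forward substitution.
  T[0,:] = [+0.0000 +0.4286 -0.2857 -0.4286 -0.4286]
  T[1,:] = [+0.0000 -0.0476 +0.3651 -0.2857 +0.6032]
  T[2,:] = [+0.0000 +0.1369 +0.0754 +0.0714 +0.3909]
  T[3,:] = [+0.0000 -0.2249 -0.1093 +0.3175 -0.2072]
  T[4,:] = [+0.0000 +0.2813 +0.1021 -0.3656 +0.2908]
|λ(T)| sorted: 0.9390, 0.3290, 0.0830, 0.0830, 0.0000.
ρ(T) = max|λ| = 0.9390; 0.9390 < 1 ⇒ converges.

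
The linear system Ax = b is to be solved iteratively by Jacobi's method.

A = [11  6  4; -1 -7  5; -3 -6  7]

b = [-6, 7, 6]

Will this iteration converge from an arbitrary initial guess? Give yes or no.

Write A = D+L+U with D = diag(11, -7, 7).
Jacobi: T = -D⁻¹(L+U), T[1,2] = -(5)/(-7) = +0.7143; T[1,1] = 0.
  T[0,:] = [+0.0000 -0.5455 -0.3636]
  T[1,:] = [-0.1429 +0.0000 +0.7143]
  T[2,:] = [+0.4286 +0.8571 +0.0000]
|eigenvalues of T|: 0.8262, 0.5628, 0.2633.
spectral radius ρ = 0.8262; 0.8262 < 1: convergent.

yes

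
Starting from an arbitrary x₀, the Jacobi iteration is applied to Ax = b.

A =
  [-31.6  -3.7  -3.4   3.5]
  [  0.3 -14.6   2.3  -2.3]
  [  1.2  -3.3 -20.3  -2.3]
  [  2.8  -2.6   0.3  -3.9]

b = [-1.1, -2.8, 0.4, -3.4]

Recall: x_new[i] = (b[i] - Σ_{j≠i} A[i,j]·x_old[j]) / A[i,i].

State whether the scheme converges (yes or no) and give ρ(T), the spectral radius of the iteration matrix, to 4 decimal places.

yes, ρ = 0.4696

Diagonal D = diag(-31.6, -14.6, -20.3, -3.9); L, U strict lower/upper.
T_J = -D⁻¹(L+U): T[2,1] = -(-3.3)/(-20.3) = -0.1626; T[2,2] = 0.
  T[0,:] = [+0.0000 -0.1171 -0.1076 +0.1108]
  T[1,:] = [+0.0205 +0.0000 +0.1575 -0.1575]
  T[2,:] = [+0.0591 -0.1626 +0.0000 -0.1133]
  T[3,:] = [+0.7179 -0.6667 +0.0769 +0.0000]
|roots of det(T-λI)|: 0.4696, 0.2391, 0.2391, 0.0524.
spectral radius ρ = 0.4696; 0.4696 < 1 ⇒ converges.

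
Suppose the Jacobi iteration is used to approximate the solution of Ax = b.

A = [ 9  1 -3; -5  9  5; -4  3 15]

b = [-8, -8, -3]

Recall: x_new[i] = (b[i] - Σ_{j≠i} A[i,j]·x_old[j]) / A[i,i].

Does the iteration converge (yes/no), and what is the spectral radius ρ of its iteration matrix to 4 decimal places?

Diagonal D = diag(9, 9, 15); L, U strict lower/upper.
Jacobi T = -D⁻¹(L+U): T[0,1] = -(1)/(9) = -0.1111; T[0,0] = 0.
  T[0,:] = [+0.0000  -0.1111  +0.3333]
  T[1,:] = [+0.5556  +0.0000  -0.5556]
  T[2,:] = [+0.2667  -0.2000  +0.0000]
|eigenvalues of T|: 0.4313, 0.2184, 0.2184.
ρ(T) = max|λ| = 0.4313; 0.4313 < 1: convergent.

yes, ρ = 0.4313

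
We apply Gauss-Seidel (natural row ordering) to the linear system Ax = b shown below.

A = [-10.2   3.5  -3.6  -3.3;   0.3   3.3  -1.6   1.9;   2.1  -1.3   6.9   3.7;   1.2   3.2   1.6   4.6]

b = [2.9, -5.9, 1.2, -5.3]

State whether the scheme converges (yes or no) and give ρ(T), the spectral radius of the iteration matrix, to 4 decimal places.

yes, ρ = 0.8947

A = D + L + U where D = diag(-10.2, 3.3, 6.9, 4.6).
T_GS = -(D+L)⁻¹U: row 0 first, T[0,2] = -(-3.6)/(-10.2) = -0.3529; later rows by forward substitution.
  T[0,:] = [+0.0000 +0.3431 -0.3529 -0.3235]
  T[1,:] = [+0.0000 -0.0312 +0.5169 -0.5463]
  T[2,:] = [+0.0000 -0.1103 +0.2048 -0.5407]
  T[3,:] = [+0.0000 -0.0294 -0.3388 +0.6525]
|λ(T)| sorted: 0.8947, 0.1613, 0.1613, 0.0000.
ρ(T) = max|λ| = 0.8947; 0.8947 < 1 ⇒ converges.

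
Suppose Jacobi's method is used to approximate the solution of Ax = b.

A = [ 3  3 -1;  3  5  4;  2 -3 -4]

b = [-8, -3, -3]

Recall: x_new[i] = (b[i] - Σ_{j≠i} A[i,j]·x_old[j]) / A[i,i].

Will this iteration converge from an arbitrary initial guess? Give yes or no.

no

Let D = diag(3, 5, -4); L, U the strict triangles.
Jacobi T = -D⁻¹(L+U): T[0,2] = -(-1)/(3) = +0.3333; T[0,0] = 0.
  T[0,:] = [+0.0000  -1.0000  +0.3333]
  T[1,:] = [-0.6000  +0.0000  -0.8000]
  T[2,:] = [+0.5000  -0.7500  +0.0000]
|λ(T)| sorted: 1.3338, 0.8469, 0.4869.
ρ = 1.3338; 1.3338 > 1: divergent.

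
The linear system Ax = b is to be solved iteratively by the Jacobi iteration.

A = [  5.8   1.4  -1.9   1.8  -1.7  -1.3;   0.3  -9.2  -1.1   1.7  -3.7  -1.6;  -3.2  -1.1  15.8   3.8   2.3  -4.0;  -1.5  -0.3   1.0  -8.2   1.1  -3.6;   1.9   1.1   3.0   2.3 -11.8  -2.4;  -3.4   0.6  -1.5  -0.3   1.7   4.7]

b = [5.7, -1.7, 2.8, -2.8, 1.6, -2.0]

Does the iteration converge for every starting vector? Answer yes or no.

yes

A = D + L + U where D = diag(5.8, -9.2, 15.8, -8.2, -11.8, 4.7).
Jacobi T = -D⁻¹(L+U): T[4,3] = -(2.3)/(-11.8) = +0.1949; T[4,4] = 0.
  T[0,:] = [+0.0000 -0.2414 +0.3276 -0.3103 +0.2931 +0.2241]
  T[1,:] = [+0.0326 +0.0000 -0.1196 +0.1848 -0.4022 -0.1739]
  T[2,:] = [+0.2025 +0.0696 +0.0000 -0.2405 -0.1456 +0.2532]
  T[3,:] = [-0.1829 -0.0366 +0.1220 +0.0000 +0.1341 -0.4390]
  T[4,:] = [+0.1610 +0.0932 +0.2542 +0.1949 +0.0000 -0.2034]
  T[5,:] = [+0.7234 -0.1277 +0.3191 +0.0638 -0.3617 +0.0000]
|λ(T)| sorted: 0.8400, 0.5112, 0.5112, 0.2639, 0.2639, 0.1617.
ρ(T) = max|λ| = 0.8400; 0.8400 < 1 ⇒ converges.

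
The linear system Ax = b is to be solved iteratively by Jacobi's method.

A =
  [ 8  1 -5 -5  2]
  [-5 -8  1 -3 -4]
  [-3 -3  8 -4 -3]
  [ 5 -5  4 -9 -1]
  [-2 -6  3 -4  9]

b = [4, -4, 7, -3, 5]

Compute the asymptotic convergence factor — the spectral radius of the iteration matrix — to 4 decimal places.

A = D + L + U where D = diag(8, -8, 8, -9, 9).
Jacobi T = -D⁻¹(L+U): T[1,3] = -(-3)/(-8) = -0.3750; T[1,1] = 0.
  T[0,:] = [+0.0000 -0.1250 +0.6250 +0.6250 -0.2500]
  T[1,:] = [-0.6250 +0.0000 +0.1250 -0.3750 -0.5000]
  T[2,:] = [+0.3750 +0.3750 +0.0000 +0.5000 +0.3750]
  T[3,:] = [+0.5556 -0.5556 +0.4444 +0.0000 -0.1111]
  T[4,:] = [+0.2222 +0.6667 -0.3333 +0.4444 +0.0000]
moduli |λ_i(T)| = 1.1381, 0.7509, 0.7509, 0.4700, 0.1837.
spectral radius ρ = 1.1381; 1.1381 > 1, so it fails to converge.

1.1381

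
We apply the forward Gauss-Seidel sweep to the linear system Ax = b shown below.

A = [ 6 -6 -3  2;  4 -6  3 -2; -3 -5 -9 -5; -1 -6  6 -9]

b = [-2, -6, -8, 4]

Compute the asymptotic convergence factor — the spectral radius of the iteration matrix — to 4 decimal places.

0.9481

Let D = diag(6, -6, -9, -9); L, U the strict triangles.
T_GS = -(D+L)⁻¹U: row 0 first, T[0,2] = -(-3)/(6) = +0.5000; later rows by forward substitution.
  T[0,:] = [+0.0000, +1.0000, +0.5000, -0.3333]
  T[1,:] = [+0.0000, +0.6667, +0.8333, -0.5556]
  T[2,:] = [+0.0000, -0.7037, -0.6296, -0.1358]
  T[3,:] = [+0.0000, -1.0247, -1.0309, +0.3169]
moduli |λ_i(T)| = 0.9481, 0.5332, 0.0611, 0.0000.
ρ(T) = max|λ| = 0.9481; 0.9481 < 1 ⇒ converges.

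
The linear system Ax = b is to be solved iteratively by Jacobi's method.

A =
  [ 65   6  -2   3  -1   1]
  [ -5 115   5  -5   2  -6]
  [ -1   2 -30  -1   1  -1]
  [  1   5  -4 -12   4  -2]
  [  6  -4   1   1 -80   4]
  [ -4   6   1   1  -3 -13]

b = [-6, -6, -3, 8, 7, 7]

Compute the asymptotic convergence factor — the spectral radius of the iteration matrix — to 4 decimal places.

Split A = D + L + U, D = diag(65, 115, -30, -12, -80, -13).
Jacobi: T = -D⁻¹(L+U), T[4,0] = -(6)/(-80) = +0.0750; T[4,4] = 0.
  T[0,:] = [+0.0000, -0.0923, +0.0308, -0.0462, +0.0154, -0.0154]
  T[1,:] = [+0.0435, +0.0000, -0.0435, +0.0435, -0.0174, +0.0522]
  T[2,:] = [-0.0333, +0.0667, +0.0000, -0.0333, +0.0333, -0.0333]
  T[3,:] = [+0.0833, +0.4167, -0.3333, +0.0000, +0.3333, -0.1667]
  T[4,:] = [+0.0750, -0.0500, +0.0125, +0.0125, +0.0000, +0.0500]
  T[5,:] = [-0.3077, +0.4615, +0.0769, +0.0769, -0.2308, +0.0000]
|λ(T)| sorted: 0.1961, 0.0989, 0.0755, 0.0755, 0.0397, 0.0231.
ρ = 0.1961; 0.1961 < 1, so it converges for any x₀.

0.1961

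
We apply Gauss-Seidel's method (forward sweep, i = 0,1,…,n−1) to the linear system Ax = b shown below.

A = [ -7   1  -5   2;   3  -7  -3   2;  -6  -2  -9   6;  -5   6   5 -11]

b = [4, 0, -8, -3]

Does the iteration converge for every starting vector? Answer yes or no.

yes

Diagonal D = diag(-7, -7, -9, -11); L, U strict lower/upper.
Gauss-Seidel: T = -(D+L)⁻¹U, row 0 first, T[0,3] = -(2)/(-7) = +0.2857; later rows by forward substitution.
  T[0,:] = [+0.0000 +0.1429 -0.7143 +0.2857]
  T[1,:] = [+0.0000 +0.0612 -0.7347 +0.4082]
  T[2,:] = [+0.0000 -0.1088 +0.6395 +0.3855]
  T[3,:] = [+0.0000 -0.0810 +0.2146 +0.2680]
|λ(T)| sorted: 0.8822, 0.1450, 0.1450, 0.0000.
ρ(T) = max|λ| = 0.8822; 0.8822 < 1 ⇒ converges.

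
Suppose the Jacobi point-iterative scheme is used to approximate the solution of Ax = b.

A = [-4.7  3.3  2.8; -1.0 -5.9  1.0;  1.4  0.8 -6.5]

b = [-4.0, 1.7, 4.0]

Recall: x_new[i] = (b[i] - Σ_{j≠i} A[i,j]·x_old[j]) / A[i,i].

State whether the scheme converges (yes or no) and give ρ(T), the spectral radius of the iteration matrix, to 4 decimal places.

Let D = diag(-4.7, -5.9, -6.5); L, U the strict triangles.
Jacobi T = -D⁻¹(L+U): T[0,2] = -(2.8)/(-4.7) = +0.5957; T[0,0] = 0.
  T[0,:] = [+0.0000 +0.7021 +0.5957]
  T[1,:] = [-0.1695 +0.0000 +0.1695]
  T[2,:] = [+0.2154 +0.1231 +0.0000]
|roots of det(T-λI)|: 0.2785, 0.2177, 0.2177.
ρ(T) = max|λ| = 0.2785; 0.2785 < 1: convergent.

yes, ρ = 0.2785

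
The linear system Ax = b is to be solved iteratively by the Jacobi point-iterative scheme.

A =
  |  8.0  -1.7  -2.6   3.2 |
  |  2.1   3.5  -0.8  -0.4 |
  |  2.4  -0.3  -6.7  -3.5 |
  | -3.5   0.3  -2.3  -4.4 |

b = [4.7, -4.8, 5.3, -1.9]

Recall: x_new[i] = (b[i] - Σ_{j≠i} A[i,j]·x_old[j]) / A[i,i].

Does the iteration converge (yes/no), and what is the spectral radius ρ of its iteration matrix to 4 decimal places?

Let D = diag(8, 3.5, -6.7, -4.4); L, U the strict triangles.
Jacobi: T = -D⁻¹(L+U), T[1,3] = -(-0.4)/(3.5) = +0.1143; T[1,1] = 0.
  T[0,:] = [+0.0000, +0.2125, +0.3250, -0.4000]
  T[1,:] = [-0.6000, +0.0000, +0.2286, +0.1143]
  T[2,:] = [+0.3582, -0.0448, +0.0000, -0.5224]
  T[3,:] = [-0.7955, +0.0682, -0.5227, +0.0000]
|eigenvalues of T|: 0.9440, 0.6148, 0.3333, 0.3333.
ρ = 0.9440; 0.9440 < 1 ⇒ converges.

yes, ρ = 0.9440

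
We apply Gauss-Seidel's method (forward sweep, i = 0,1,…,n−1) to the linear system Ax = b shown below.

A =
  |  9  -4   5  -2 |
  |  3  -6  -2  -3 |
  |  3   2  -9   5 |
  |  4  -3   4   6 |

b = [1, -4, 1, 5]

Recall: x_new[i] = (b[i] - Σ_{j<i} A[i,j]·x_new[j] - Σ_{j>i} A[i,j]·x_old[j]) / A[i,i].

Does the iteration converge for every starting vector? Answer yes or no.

yes

Diagonal D = diag(9, -6, -9, 6); L, U strict lower/upper.
Gauss-Seidel: T = -(D+L)⁻¹U, row 0 first, T[0,2] = -(5)/(9) = -0.5556; later rows by forward substitution.
  T[0,:] = [+0.0000  +0.4444  -0.5556  +0.2222]
  T[1,:] = [+0.0000  +0.2222  -0.6111  -0.3889]
  T[2,:] = [+0.0000  +0.1975  -0.3210  +0.5432]
  T[3,:] = [+0.0000  -0.3169  +0.2788  -0.7047]
|λ(T)| sorted: 0.9084, 0.3038, 0.1989, 0.0000.
ρ = 0.9084; 0.9084 < 1: convergent.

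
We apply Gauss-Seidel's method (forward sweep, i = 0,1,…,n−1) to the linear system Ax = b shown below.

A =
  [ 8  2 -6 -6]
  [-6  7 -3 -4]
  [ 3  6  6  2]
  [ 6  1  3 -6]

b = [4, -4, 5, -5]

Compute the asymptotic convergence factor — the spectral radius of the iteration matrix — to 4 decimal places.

Write A = D+L+U with D = diag(8, 7, 6, -6).
GS T = -(D+L)⁻¹U: row 0 first, T[0,2] = -(-6)/(8) = +0.7500; later rows by forward substitution.
  T[0,:] = [+0.0000, -0.2500, +0.7500, +0.7500]
  T[1,:] = [+0.0000, -0.2143, +1.0714, +1.2143]
  T[2,:] = [+0.0000, +0.3393, -1.4464, -1.9226]
  T[3,:] = [+0.0000, -0.1161, +0.2054, -0.0089]
|λ(T)| sorted: 1.2487, 0.4805, 0.0595, 0.0000.
ρ = 1.2487; 1.2487 > 1, so it fails to converge.

1.2487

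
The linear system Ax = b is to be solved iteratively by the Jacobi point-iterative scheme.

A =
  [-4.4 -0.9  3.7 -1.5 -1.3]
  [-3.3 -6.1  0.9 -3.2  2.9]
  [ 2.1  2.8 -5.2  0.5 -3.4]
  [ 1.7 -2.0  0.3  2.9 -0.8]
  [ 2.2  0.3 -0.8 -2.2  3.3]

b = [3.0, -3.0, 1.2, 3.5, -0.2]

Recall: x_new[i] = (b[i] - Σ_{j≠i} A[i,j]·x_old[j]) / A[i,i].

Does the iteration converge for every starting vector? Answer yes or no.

Write A = D+L+U with D = diag(-4.4, -6.1, -5.2, 2.9, 3.3).
Jacobi T = -D⁻¹(L+U): T[0,1] = -(-0.9)/(-4.4) = -0.2045; T[0,0] = 0.
  T[0,:] = [+0.0000  -0.2045  +0.8409  -0.3409  -0.2955]
  T[1,:] = [-0.5410  +0.0000  +0.1475  -0.5246  +0.4754]
  T[2,:] = [+0.4038  +0.5385  +0.0000  +0.0962  -0.6538]
  T[3,:] = [-0.5862  +0.6897  -0.1034  +0.0000  +0.2759]
  T[4,:] = [-0.6667  -0.0909  +0.2424  +0.6667  +0.0000]
|roots of det(T-λI)|: 1.1948, 0.5732, 0.5732, 0.5030, 0.5030.
ρ = 1.1948; 1.1948 > 1: divergent.

no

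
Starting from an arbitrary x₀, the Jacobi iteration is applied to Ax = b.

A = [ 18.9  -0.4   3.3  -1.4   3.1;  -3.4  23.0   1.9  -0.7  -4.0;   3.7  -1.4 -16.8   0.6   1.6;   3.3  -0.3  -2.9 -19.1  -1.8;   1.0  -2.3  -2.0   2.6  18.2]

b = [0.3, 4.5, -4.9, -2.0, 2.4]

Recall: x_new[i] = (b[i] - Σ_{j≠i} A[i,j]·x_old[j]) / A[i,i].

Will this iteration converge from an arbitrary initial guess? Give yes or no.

Diagonal D = diag(18.9, 23, -16.8, -19.1, 18.2); L, U strict lower/upper.
Jacobi T = -D⁻¹(L+U): T[3,2] = -(-2.9)/(-19.1) = -0.1518; T[3,3] = 0.
  T[0,:] = [+0.0000, +0.0212, -0.1746, +0.0741, -0.1640]
  T[1,:] = [+0.1478, +0.0000, -0.0826, +0.0304, +0.1739]
  T[2,:] = [+0.2202, -0.0833, +0.0000, +0.0357, +0.0952]
  T[3,:] = [+0.1728, -0.0157, -0.1518, +0.0000, -0.0942]
  T[4,:] = [-0.0549, +0.1264, +0.1099, -0.1429, +0.0000]
|λ(T)| sorted: 0.2107, 0.1517, 0.1417, 0.1417, 0.1079.
ρ(T) = max|λ| = 0.2107; 0.2107 < 1, so it converges for any x₀.

yes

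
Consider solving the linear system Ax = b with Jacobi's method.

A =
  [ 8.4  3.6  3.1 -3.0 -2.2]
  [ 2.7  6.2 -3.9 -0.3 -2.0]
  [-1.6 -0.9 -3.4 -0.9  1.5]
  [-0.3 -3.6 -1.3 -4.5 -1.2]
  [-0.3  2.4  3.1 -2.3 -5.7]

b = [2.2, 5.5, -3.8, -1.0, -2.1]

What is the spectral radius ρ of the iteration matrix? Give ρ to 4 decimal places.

1.1371

Split A = D + L + U, D = diag(8.4, 6.2, -3.4, -4.5, -5.7).
Jacobi T = -D⁻¹(L+U): T[2,0] = -(-1.6)/(-3.4) = -0.4706; T[2,2] = 0.
  T[0,:] = [+0.0000, -0.4286, -0.3690, +0.3571, +0.2619]
  T[1,:] = [-0.4355, +0.0000, +0.6290, +0.0484, +0.3226]
  T[2,:] = [-0.4706, -0.2647, +0.0000, -0.2647, +0.4412]
  T[3,:] = [-0.0667, -0.8000, -0.2889, +0.0000, -0.2667]
  T[4,:] = [-0.0526, +0.4211, +0.5439, -0.4035, +0.0000]
|eigenvalues of T|: 1.1371, 0.6202, 0.6084, 0.6084, 0.1181.
spectral radius ρ = 1.1371; 1.1371 > 1: divergent.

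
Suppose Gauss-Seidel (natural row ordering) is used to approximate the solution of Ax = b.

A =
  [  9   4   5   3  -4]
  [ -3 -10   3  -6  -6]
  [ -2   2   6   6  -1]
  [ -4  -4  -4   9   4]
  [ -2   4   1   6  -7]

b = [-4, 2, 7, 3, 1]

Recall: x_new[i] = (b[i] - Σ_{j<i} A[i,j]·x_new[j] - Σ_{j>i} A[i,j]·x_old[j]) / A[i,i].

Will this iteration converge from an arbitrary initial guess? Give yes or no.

A = D + L + U where D = diag(9, -10, 6, 9, -7).
GS T = -(D+L)⁻¹U: row 0 first, T[0,3] = -(3)/(9) = -0.3333; later rows by forward substitution.
  T[0,:] = [+0.0000, -0.4444, -0.5556, -0.3333, +0.4444]
  T[1,:] = [+0.0000, +0.1333, +0.4667, -0.5000, -0.7333]
  T[2,:] = [+0.0000, -0.1926, -0.3407, -0.9444, +0.5593]
  T[3,:] = [+0.0000, -0.2239, -0.1909, -0.7901, -0.3243]
  T[4,:] = [+0.0000, -0.0162, +0.2131, -1.0026, -0.7441]
eigenvalue magnitudes: 1.4633, 0.5920, 0.3669, 0.0533, 0.0000.
spectral radius ρ = 1.4633; 1.4633 > 1 ⇒ diverges.

no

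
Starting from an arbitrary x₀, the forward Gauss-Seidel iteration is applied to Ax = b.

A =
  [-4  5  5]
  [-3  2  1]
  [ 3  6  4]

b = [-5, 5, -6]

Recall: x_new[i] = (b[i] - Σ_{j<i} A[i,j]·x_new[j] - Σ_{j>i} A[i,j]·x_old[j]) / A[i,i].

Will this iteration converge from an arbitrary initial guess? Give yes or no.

Split A = D + L + U, D = diag(-4, 2, 4).
GS T = -(D+L)⁻¹U: row 0 first, T[0,1] = -(5)/(-4) = +1.2500; later rows by forward substitution.
  T[0,:] = [+0.0000, +1.2500, +1.2500]
  T[1,:] = [+0.0000, +1.8750, +1.3750]
  T[2,:] = [+0.0000, -3.7500, -3.0000]
|λ(T)| sorted: 1.4486, 0.3236, 0.0000.
ρ(T) = max|λ| = 1.4486; 1.4486 > 1: divergent.

no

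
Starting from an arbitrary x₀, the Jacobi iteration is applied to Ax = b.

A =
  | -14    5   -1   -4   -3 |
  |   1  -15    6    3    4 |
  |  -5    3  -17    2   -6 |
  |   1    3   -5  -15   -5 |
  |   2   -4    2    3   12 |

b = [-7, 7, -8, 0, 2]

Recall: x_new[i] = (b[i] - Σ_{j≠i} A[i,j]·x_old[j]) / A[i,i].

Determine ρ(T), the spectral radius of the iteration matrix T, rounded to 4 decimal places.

0.8575

Let D = diag(-14, -15, -17, -15, 12); L, U the strict triangles.
Jacobi: T = -D⁻¹(L+U), T[1,3] = -(3)/(-15) = +0.2000; T[1,1] = 0.
  T[0,:] = [+0.0000 +0.3571 -0.0714 -0.2857 -0.2143]
  T[1,:] = [+0.0667 +0.0000 +0.4000 +0.2000 +0.2667]
  T[2,:] = [-0.2941 +0.1765 +0.0000 +0.1176 -0.3529]
  T[3,:] = [+0.0667 +0.2000 -0.3333 +0.0000 -0.3333]
  T[4,:] = [-0.1667 +0.3333 -0.1667 -0.2500 +0.0000]
|roots of det(T-λI)|: 0.8575, 0.3617, 0.3617, 0.2426, 0.2426.
ρ(T) = max|λ| = 0.8575; 0.8575 < 1 ⇒ converges.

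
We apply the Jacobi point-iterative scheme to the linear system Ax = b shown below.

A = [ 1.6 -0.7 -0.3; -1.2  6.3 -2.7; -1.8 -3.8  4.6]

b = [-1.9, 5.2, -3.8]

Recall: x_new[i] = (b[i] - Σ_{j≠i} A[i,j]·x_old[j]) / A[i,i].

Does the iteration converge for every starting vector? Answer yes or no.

yes

Split A = D + L + U, D = diag(1.6, 6.3, 4.6).
Jacobi T = -D⁻¹(L+U): T[1,0] = -(-1.2)/(6.3) = +0.1905; T[1,1] = 0.
  T[0,:] = [+0.0000, +0.4375, +0.1875]
  T[1,:] = [+0.1905, +0.0000, +0.4286]
  T[2,:] = [+0.3913, +0.8261, +0.0000]
eigenvalue magnitudes: 0.7996, 0.5764, 0.2232.
ρ(T) = max|λ| = 0.7996; 0.7996 < 1 ⇒ converges.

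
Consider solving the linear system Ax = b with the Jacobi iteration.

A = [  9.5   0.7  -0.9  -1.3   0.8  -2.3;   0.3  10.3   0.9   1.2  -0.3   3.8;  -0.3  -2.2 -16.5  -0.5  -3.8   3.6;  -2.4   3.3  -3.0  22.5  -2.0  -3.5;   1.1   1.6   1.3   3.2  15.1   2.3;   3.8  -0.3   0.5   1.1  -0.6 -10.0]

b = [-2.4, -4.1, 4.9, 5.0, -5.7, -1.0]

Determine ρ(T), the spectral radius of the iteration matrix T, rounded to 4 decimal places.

Diagonal D = diag(9.5, 10.3, -16.5, 22.5, 15.1, -10); L, U strict lower/upper.
Jacobi: T = -D⁻¹(L+U), T[5,1] = -(-0.3)/(-10) = -0.0300; T[5,5] = 0.
  T[0,:] = [+0.0000 -0.0737 +0.0947 +0.1368 -0.0842 +0.2421]
  T[1,:] = [-0.0291 +0.0000 -0.0874 -0.1165 +0.0291 -0.3689]
  T[2,:] = [-0.0182 -0.1333 +0.0000 -0.0303 -0.2303 +0.2182]
  T[3,:] = [+0.1067 -0.1467 +0.1333 +0.0000 +0.0889 +0.1556]
  T[4,:] = [-0.0728 -0.1060 -0.0861 -0.2119 +0.0000 -0.1523]
  T[5,:] = [+0.3800 -0.0300 +0.0500 +0.1100 -0.0600 +0.0000]
|λ(T)| sorted: 0.5690, 0.2058, 0.2058, 0.1912, 0.1912, 0.0267.
ρ = 0.5690; 0.5690 < 1 ⇒ converges.

0.5690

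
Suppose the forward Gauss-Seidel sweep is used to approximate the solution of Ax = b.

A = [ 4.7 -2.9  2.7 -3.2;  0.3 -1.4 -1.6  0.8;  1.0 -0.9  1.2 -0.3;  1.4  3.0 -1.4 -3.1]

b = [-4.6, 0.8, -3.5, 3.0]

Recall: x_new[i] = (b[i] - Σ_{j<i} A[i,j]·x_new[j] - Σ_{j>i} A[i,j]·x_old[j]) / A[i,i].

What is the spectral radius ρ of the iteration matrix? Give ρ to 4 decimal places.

Write A = D+L+U with D = diag(4.7, -1.4, 1.2, -3.1).
T_GS = -(D+L)⁻¹U: row 0 first, T[0,2] = -(2.7)/(4.7) = -0.5745; later rows by forward substitution.
  T[0,:] = [+0.0000 +0.6170 -0.5745 +0.6809]
  T[1,:] = [+0.0000 +0.1322 -1.2660 +0.7173]
  T[2,:] = [+0.0000 -0.4150 -0.4707 +0.2206]
  T[3,:] = [+0.0000 +0.5940 -1.2720 +0.9020]
|roots of det(T-λI)|: 1.3099, 0.8205, 0.0741, 0.0000.
spectral radius ρ = 1.3099; 1.3099 > 1, so it fails to converge.

1.3099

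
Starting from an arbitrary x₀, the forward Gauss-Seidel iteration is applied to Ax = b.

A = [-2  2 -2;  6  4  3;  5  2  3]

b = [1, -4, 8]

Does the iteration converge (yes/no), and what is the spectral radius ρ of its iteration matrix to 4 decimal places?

A = D + L + U where D = diag(-2, 4, 3).
T_GS = -(D+L)⁻¹U: row 0 first, T[0,2] = -(-2)/(-2) = -1.0000; later rows by forward substitution.
  T[0,:] = [+0.0000  +1.0000  -1.0000]
  T[1,:] = [+0.0000  -1.5000  +0.7500]
  T[2,:] = [+0.0000  -0.6667  +1.1667]
eigenvalue magnitudes: 1.2971, 0.9637, 0.0000.
ρ(T) = max|λ| = 1.2971; 1.2971 > 1, so it fails to converge.

no, ρ = 1.2971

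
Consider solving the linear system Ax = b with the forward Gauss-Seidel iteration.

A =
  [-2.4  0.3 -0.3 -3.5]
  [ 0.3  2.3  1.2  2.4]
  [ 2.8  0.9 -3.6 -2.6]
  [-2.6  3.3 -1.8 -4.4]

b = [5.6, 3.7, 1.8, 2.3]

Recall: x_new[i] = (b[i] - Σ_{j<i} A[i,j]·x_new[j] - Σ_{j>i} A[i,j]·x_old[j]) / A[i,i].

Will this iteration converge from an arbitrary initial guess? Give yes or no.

no

Let D = diag(-2.4, 2.3, -3.6, -4.4); L, U the strict triangles.
T_GS = -(D+L)⁻¹U: row 0 first, T[0,3] = -(-3.5)/(-2.4) = -1.4583; later rows by forward substitution.
  T[0,:] = [+0.0000  +0.1250  -0.1250  -1.4583]
  T[1,:] = [+0.0000  -0.0163  -0.5054  -0.8533]
  T[2,:] = [+0.0000  +0.0931  -0.2236  -2.0698]
  T[3,:] = [+0.0000  -0.1242  -0.2137  +1.0685]
|λ(T)| sorted: 1.3658, 0.5727, 0.0356, 0.0000.
spectral radius ρ = 1.3658; 1.3658 > 1, so it fails to converge.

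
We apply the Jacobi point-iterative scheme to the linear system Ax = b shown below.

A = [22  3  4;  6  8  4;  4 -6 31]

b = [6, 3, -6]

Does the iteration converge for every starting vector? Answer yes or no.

yes

Split A = D + L + U, D = diag(22, 8, 31).
T_J = -D⁻¹(L+U): T[0,2] = -(4)/(22) = -0.1818; T[0,0] = 0.
  T[0,:] = [+0.0000, -0.1364, -0.1818]
  T[1,:] = [-0.7500, +0.0000, -0.5000]
  T[2,:] = [-0.1290, +0.1935, +0.0000]
moduli |λ_i(T)| = 0.2970, 0.2434, 0.2434.
spectral radius ρ = 0.2970; 0.2970 < 1, so it converges for any x₀.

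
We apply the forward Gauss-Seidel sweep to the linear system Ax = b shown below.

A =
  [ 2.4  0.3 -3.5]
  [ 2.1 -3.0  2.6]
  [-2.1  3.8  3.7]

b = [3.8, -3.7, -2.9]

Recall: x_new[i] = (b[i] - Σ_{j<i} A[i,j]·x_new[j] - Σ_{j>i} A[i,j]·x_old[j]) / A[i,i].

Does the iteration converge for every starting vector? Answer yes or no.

A = D + L + U where D = diag(2.4, -3, 3.7).
GS T = -(D+L)⁻¹U: row 0 first, T[0,1] = -(0.3)/(2.4) = -0.1250; later rows by forward substitution.
  T[0,:] = [+0.0000  -0.1250  +1.4583]
  T[1,:] = [+0.0000  -0.0875  +1.8875]
  T[2,:] = [+0.0000  +0.0189  -1.1108]
|roots of det(T-λI)|: 1.1446, 0.0537, 0.0000.
ρ(T) = max|λ| = 1.1446; 1.1446 > 1: divergent.

no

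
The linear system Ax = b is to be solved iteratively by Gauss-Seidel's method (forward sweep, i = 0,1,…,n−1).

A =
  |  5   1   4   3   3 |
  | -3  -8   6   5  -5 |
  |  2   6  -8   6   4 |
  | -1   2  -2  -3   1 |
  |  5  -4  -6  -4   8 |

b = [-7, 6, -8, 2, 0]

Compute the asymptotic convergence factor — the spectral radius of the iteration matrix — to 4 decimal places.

Diagonal D = diag(5, -8, -8, -3, 8); L, U strict lower/upper.
T_GS = -(D+L)⁻¹U: row 0 first, T[0,1] = -(1)/(5) = -0.2000; later rows by forward substitution.
  T[0,:] = [+0.0000 -0.2000 -0.8000 -0.6000 -0.6000]
  T[1,:] = [+0.0000 +0.0750 +1.0500 +0.8500 -0.4000]
  T[2,:] = [+0.0000 +0.0063 +0.5875 +1.2375 +0.0500]
  T[3,:] = [+0.0000 +0.1125 +0.5750 -0.0583 +0.2333]
  T[4,:] = [+0.0000 +0.2234 +1.7531 +1.6990 +0.3292]
|roots of det(T-λI)|: 1.5999, 0.6037, 0.1558, 0.1558, 0.0000.
spectral radius ρ = 1.5999; 1.5999 > 1, so it fails to converge.

1.5999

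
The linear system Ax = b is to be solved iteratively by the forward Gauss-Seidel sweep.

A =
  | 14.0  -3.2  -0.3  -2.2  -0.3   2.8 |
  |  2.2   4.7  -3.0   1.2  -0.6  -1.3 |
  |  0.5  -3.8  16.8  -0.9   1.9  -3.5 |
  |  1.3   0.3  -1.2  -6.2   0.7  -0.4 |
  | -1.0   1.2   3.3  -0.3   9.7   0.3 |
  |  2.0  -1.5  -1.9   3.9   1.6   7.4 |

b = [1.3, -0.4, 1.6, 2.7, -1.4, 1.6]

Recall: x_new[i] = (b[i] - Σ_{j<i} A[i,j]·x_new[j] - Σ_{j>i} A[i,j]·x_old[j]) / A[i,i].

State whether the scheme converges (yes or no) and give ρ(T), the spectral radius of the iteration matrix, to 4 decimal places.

Write A = D+L+U with D = diag(14, 4.7, 16.8, -6.2, 9.7, 7.4).
GS T = -(D+L)⁻¹U: row 0 first, T[0,3] = -(-2.2)/(14) = +0.1571; later rows by forward substitution.
  T[0,:] = [+0.0000, +0.2286, +0.0214, +0.1571, +0.0214, -0.2000]
  T[1,:] = [+0.0000, -0.1070, +0.6283, -0.3289, +0.1176, +0.3702]
  T[2,:] = [+0.0000, -0.0310, +0.1415, -0.0255, -0.0871, +0.2980]
  T[3,:] = [+0.0000, +0.0487, +0.0075, +0.0220, +0.1400, -0.1462]
  T[4,:] = [+0.0000, +0.0489, -0.1234, +0.0662, +0.0216, -0.2033]
  T[5,:] = [+0.0000, -0.1277, +0.1806, -0.1416, -0.0828, +0.3266]
|roots of det(T-λI)|: 0.3296, 0.2620, 0.1698, 0.0325, 0.0155, 0.0000.
ρ = 0.3296; 0.3296 < 1: convergent.

yes, ρ = 0.3296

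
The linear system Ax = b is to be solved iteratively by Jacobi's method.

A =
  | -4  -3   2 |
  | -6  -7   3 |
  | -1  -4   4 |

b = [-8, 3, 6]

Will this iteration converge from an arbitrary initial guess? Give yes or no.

no

Diagonal D = diag(-4, -7, 4); L, U strict lower/upper.
Jacobi T = -D⁻¹(L+U): T[1,0] = -(-6)/(-7) = -0.8571; T[1,1] = 0.
  T[0,:] = [+0.0000 -0.7500 +0.5000]
  T[1,:] = [-0.8571 +0.0000 +0.4286]
  T[2,:] = [+0.2500 +1.0000 +0.0000]
|roots of det(T-λI)|: 1.2645, 0.6344, 0.6344.
ρ = 1.2645; 1.2645 > 1: divergent.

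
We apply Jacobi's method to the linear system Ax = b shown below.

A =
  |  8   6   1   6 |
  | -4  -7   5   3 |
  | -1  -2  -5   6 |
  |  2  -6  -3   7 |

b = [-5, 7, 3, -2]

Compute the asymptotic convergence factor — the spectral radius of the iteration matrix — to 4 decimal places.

A = D + L + U where D = diag(8, -7, -5, 7).
Jacobi: T = -D⁻¹(L+U), T[1,3] = -(3)/(-7) = +0.4286; T[1,1] = 0.
  T[0,:] = [+0.0000 -0.7500 -0.1250 -0.7500]
  T[1,:] = [-0.5714 +0.0000 +0.7143 +0.4286]
  T[2,:] = [-0.2000 -0.4000 +0.0000 +1.2000]
  T[3,:] = [-0.2857 +0.8571 +0.4286 +0.0000]
eigenvalue magnitudes: 1.4840, 0.8873, 0.8873, 0.1100.
ρ(T) = max|λ| = 1.4840; 1.4840 > 1 ⇒ diverges.

1.4840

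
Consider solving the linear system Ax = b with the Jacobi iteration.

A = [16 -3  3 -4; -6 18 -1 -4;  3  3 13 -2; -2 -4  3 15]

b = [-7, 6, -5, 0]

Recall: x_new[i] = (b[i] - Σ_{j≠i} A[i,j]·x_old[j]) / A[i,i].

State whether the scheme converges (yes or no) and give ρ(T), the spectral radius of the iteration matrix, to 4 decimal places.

A = D + L + U where D = diag(16, 18, 13, 15).
T_J = -D⁻¹(L+U): T[0,1] = -(-3)/(16) = +0.1875; T[0,0] = 0.
  T[0,:] = [+0.0000, +0.1875, -0.1875, +0.2500]
  T[1,:] = [+0.3333, +0.0000, +0.0556, +0.2222]
  T[2,:] = [-0.2308, -0.2308, +0.0000, +0.1538]
  T[3,:] = [+0.1333, +0.2667, -0.2000, +0.0000]
eigenvalue magnitudes: 0.5300, 0.3039, 0.3039, 0.0742.
ρ(T) = max|λ| = 0.5300; 0.5300 < 1 ⇒ converges.

yes, ρ = 0.5300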